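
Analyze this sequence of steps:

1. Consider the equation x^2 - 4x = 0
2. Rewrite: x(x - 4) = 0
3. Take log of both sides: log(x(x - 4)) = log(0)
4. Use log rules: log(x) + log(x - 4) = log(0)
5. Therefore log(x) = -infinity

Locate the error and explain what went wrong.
Step 3: Take log of both sides: log(x(x - 4)) = log(0)

Step 3 takes the logarithm of both sides, resulting in log(0) on the right side. The logarithm is only defined for positive numbers; log(0) is undefined (approaches negative infinity). This operation is invalid.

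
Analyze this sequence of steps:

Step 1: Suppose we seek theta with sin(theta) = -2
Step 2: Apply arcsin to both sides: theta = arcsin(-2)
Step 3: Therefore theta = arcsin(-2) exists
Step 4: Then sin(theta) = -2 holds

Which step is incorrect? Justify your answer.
Step 2: Apply arcsin to both sides: theta = arcsin(-2)

Step 2 applies arcsin to -2. However, arcsin(x) is only defined for x in [-1, 1] because sin(theta) can only produce values in that range. Since |-2| > 1, arcsin(-2) is undefined. There is no angle whose sine equals -2.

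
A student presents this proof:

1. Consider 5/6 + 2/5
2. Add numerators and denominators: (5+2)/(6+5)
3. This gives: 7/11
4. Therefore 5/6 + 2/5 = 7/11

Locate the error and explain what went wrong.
Step 2: Add numerators and denominators: (5+2)/(6+5)

Step 2 incorrectly adds fractions by separately adding numerators and denominators. This is wrong. The correct method requires a common denominator: 5/6 + 2/5 = (5×5 + 2×6)/(6×5) = 37/30 = 37/30. The method used gives 7/11, which is different.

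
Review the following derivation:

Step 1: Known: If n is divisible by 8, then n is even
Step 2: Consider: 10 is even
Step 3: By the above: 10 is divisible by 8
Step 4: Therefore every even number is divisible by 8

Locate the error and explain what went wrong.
Step 3: By the above: 10 is divisible by 8

Step 3 commits the fallacy of affirming the consequent. The known fact 'divisible by 8 → even' does NOT imply 'even → divisible by 8'. That would be the converse, which is false. For example, 10 is even but 10 ÷ 8 = 1.25, which is not an integer.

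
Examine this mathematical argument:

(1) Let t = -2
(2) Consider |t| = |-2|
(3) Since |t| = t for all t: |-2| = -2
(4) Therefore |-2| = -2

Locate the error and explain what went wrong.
Step 3: Since |t| = t for all t: |-2| = -2

Step 3 incorrectly states that |t| = t for all t. The correct definition is |t| = t when t >= 0, and |t| = -t when t < 0. Since -2 < 0, we have |-2| = -(-2) = 2, not -2.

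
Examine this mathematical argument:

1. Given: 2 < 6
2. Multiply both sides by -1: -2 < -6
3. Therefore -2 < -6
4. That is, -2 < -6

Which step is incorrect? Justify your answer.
Step 2: Multiply both sides by -1: -2 < -6

Step 2 multiplies both sides by -1 but fails to reverse the inequality sign. When multiplying (or dividing) an inequality by a negative number, the direction must be reversed. Since 2 < 6, we should get -2 > -6, i.e., -2 > -6.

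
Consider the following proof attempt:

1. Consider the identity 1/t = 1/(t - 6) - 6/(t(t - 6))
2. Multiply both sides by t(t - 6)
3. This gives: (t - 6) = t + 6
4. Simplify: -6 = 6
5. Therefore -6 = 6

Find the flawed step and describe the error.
Step 3: This gives: (t - 6) = t + 6

Step 3 makes a sign error when clearing denominators. Multiplying -6/(t(t - 6)) by t(t - 6) gives -6, not +6. The correct result is (t - 6) = t - 6, which is trivially true, not (t - 6) = t + 6. (Step 1 is a valid identity: 1/(t - 6) - 6/(t(t - 6)) = (t - 6)/(t(t - 6)) = 1/t.)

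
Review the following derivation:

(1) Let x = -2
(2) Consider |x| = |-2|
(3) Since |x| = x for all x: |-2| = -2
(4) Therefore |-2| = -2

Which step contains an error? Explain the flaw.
Step 3: Since |x| = x for all x: |-2| = -2

Step 3 incorrectly states that |x| = x for all x. The correct definition is |x| = x when x >= 0, and |x| = -x when x < 0. Since -2 < 0, we have |-2| = -(-2) = 2, not -2.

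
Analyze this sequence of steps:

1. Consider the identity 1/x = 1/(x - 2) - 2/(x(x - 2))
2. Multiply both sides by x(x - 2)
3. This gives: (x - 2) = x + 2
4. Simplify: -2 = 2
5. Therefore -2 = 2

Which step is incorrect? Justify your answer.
Step 3: This gives: (x - 2) = x + 2

Step 3 makes a sign error when clearing denominators. Multiplying -2/(x(x - 2)) by x(x - 2) gives -2, not +2. The correct result is (x - 2) = x - 2, which is trivially true, not (x - 2) = x + 2. (Step 1 is a valid identity: 1/(x - 2) - 2/(x(x - 2)) = (x - 2)/(x(x - 2)) = 1/x.)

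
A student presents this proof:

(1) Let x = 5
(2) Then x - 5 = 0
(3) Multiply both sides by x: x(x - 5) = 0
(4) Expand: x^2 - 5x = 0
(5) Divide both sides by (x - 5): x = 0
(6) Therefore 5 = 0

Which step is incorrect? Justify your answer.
Step 5: Divide both sides by (x - 5): x = 0

Step 5 divides both sides by (x - 5). However, since x = 5, we have (x - 5) = 0. Division by zero is undefined, making this step invalid.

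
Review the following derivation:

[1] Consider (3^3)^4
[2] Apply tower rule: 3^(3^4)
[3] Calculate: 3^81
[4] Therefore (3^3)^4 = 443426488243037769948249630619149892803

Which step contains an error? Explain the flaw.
Step 2: Apply tower rule: 3^(3^4)

Step 2 incorrectly states that (a^b)^c = a^(b^c). The correct rule is (a^b)^c = a^(b×c). The actual value is (3^3)^4 = 3^12 = 531441, not 3^81 = 443426488243037769948249630619149892803.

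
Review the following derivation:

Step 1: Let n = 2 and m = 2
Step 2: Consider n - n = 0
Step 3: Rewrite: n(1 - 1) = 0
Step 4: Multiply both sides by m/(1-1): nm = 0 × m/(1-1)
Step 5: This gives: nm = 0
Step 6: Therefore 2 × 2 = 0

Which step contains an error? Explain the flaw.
Step 4: Multiply both sides by m/(1-1): nm = 0 × m/(1-1)

Step 4 multiplies both sides by m/(1-1). However, 1-1 = 0, so this is multiplication by m/0, which is undefined. We cannot multiply by an undefined expression.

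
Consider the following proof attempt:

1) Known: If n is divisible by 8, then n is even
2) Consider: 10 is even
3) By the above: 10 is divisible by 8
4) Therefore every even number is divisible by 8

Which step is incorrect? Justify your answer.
Step 3: By the above: 10 is divisible by 8

Step 3 commits the fallacy of affirming the consequent. The known fact 'divisible by 8 → even' does NOT imply 'even → divisible by 8'. That would be the converse, which is false. For example, 10 is even but 10 ÷ 8 = 1.25, which is not an integer.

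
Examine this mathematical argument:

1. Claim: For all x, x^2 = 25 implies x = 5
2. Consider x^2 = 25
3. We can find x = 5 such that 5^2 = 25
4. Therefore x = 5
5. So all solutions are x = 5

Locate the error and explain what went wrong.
Step 4: Therefore x = 5

Step 4 incorrectly concludes that x = 5 is the only solution. The proof shows that x = 5 is A solution (existence), but does not show it is the ONLY solution (uniqueness). In fact, x = -5 is also a solution since (-5)^2 = 25. Finding one solution doesn't prove there are no others.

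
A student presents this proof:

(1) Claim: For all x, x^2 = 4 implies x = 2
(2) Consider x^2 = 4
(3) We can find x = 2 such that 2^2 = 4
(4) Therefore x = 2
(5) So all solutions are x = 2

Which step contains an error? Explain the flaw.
Step 4: Therefore x = 2

Step 4 incorrectly concludes that x = 2 is the only solution. The proof shows that x = 2 is A solution (existence), but does not show it is the ONLY solution (uniqueness). In fact, x = -2 is also a solution since (-2)^2 = 4. Finding one solution doesn't prove there are no others.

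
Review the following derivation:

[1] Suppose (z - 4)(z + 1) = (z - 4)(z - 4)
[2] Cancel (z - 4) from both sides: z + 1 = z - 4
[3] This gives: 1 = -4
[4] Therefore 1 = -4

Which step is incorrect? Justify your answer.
Step 2: Cancel (z - 4) from both sides: z + 1 = z - 4

Step 2 cancels (z - 4) from both sides. This is only valid if (z - 4) ≠ 0, i.e., z ≠ 4. When z = 4, both sides equal zero regardless of the other factors. The correct approach requires considering z = 4 as a separate case.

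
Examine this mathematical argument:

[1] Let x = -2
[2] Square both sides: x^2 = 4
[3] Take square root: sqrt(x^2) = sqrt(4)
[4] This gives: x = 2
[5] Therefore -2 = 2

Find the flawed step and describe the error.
Step 4: This gives: x = 2

Step 4 incorrectly states that sqrt(x^2) = x. The correct identity is sqrt(x^2) = |x|. Since x = -2 < 0, we have sqrt(x^2) = |-2| = 2, not x = -2.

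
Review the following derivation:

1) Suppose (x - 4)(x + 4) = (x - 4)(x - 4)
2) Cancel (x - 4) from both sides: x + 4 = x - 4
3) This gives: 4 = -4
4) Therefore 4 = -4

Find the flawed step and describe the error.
Step 2: Cancel (x - 4) from both sides: x + 4 = x - 4

Step 2 cancels (x - 4) from both sides. This is only valid if (x - 4) ≠ 0, i.e., x ≠ 4. When x = 4, both sides equal zero regardless of the other factors. The correct approach requires considering x = 4 as a separate case.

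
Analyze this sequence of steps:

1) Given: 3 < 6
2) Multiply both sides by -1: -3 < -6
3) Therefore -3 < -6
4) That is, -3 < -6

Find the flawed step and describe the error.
Step 2: Multiply both sides by -1: -3 < -6

Step 2 multiplies both sides by -1 but fails to reverse the inequality sign. When multiplying (or dividing) an inequality by a negative number, the direction must be reversed. Since 3 < 6, we should get -3 > -6, i.e., -3 > -6.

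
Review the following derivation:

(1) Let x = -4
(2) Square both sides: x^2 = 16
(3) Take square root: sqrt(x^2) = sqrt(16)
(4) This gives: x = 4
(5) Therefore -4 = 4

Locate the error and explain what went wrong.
Step 4: This gives: x = 4

Step 4 incorrectly states that sqrt(x^2) = x. The correct identity is sqrt(x^2) = |x|. Since x = -4 < 0, we have sqrt(x^2) = |-4| = 4, not x = -4.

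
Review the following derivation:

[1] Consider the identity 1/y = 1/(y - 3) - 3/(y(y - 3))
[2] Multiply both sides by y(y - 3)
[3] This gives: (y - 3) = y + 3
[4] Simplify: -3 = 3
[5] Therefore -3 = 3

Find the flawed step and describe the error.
Step 3: This gives: (y - 3) = y + 3

Step 3 makes a sign error when clearing denominators. Multiplying -3/(y(y - 3)) by y(y - 3) gives -3, not +3. The correct result is (y - 3) = y - 3, which is trivially true, not (y - 3) = y + 3. (Step 1 is a valid identity: 1/(y - 3) - 3/(y(y - 3)) = (y - 3)/(y(y - 3)) = 1/y.)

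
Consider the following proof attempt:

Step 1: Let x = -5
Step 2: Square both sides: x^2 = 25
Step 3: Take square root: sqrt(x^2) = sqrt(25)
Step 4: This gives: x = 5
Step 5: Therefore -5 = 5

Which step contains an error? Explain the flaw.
Step 4: This gives: x = 5

Step 4 incorrectly states that sqrt(x^2) = x. The correct identity is sqrt(x^2) = |x|. Since x = -5 < 0, we have sqrt(x^2) = |-5| = 5, not x = -5.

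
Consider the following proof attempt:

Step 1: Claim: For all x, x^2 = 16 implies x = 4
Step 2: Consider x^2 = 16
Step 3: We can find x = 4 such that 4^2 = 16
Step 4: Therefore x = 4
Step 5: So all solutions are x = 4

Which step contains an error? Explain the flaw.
Step 4: Therefore x = 4

Step 4 incorrectly concludes that x = 4 is the only solution. The proof shows that x = 4 is A solution (existence), but does not show it is the ONLY solution (uniqueness). In fact, x = -4 is also a solution since (-4)^2 = 16. Finding one solution doesn't prove there are no others.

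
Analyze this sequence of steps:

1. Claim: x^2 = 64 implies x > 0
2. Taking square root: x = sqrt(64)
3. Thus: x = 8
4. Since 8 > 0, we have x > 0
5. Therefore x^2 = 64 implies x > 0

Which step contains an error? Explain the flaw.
Step 2: Taking square root: x = sqrt(64)

Step 2 takes the square root and assumes the positive root only. The equation x^2 = 64 actually has two solutions: x = 8 and x = -8. The proof silently assumes x > 0 without justification, then uses this assumption to conclude x > 0, which is circular. The counterexample x = -8 shows the claim is false.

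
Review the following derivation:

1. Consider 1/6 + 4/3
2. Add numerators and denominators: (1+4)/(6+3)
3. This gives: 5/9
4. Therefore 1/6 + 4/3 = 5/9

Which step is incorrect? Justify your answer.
Step 2: Add numerators and denominators: (1+4)/(6+3)

Step 2 incorrectly adds fractions by separately adding numerators and denominators. This is wrong. The correct method requires a common denominator: 1/6 + 4/3 = (1×3 + 4×6)/(6×3) = 27/18 = 3/2. The method used gives 5/9, which is different.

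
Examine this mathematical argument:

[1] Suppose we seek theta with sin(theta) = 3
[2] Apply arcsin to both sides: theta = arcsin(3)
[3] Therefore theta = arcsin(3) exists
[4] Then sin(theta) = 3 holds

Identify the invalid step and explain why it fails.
Step 2: Apply arcsin to both sides: theta = arcsin(3)

Step 2 applies arcsin to 3. However, arcsin(x) is only defined for x in [-1, 1] because sin(theta) can only produce values in that range. Since |3| > 1, arcsin(3) is undefined. There is no angle whose sine equals 3.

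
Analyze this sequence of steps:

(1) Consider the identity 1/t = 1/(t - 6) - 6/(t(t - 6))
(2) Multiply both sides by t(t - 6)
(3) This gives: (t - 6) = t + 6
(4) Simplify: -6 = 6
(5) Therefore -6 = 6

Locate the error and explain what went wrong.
Step 3: This gives: (t - 6) = t + 6

Step 3 makes a sign error when clearing denominators. Multiplying -6/(t(t - 6)) by t(t - 6) gives -6, not +6. The correct result is (t - 6) = t - 6, which is trivially true, not (t - 6) = t + 6. (Step 1 is a valid identity: 1/(t - 6) - 6/(t(t - 6)) = (t - 6)/(t(t - 6)) = 1/t.)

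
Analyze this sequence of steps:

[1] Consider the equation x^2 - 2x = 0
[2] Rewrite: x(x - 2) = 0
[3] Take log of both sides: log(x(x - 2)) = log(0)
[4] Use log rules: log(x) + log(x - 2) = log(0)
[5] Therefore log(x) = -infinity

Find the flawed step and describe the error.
Step 3: Take log of both sides: log(x(x - 2)) = log(0)

Step 3 takes the logarithm of both sides, resulting in log(0) on the right side. The logarithm is only defined for positive numbers; log(0) is undefined (approaches negative infinity). This operation is invalid.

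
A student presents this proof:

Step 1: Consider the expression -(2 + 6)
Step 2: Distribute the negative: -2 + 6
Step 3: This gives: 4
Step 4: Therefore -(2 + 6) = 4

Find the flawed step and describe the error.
Step 2: Distribute the negative: -2 + 6

Step 2 incorrectly distributes the negative sign. The correct distribution is -(2 + 6) = -2 - 6 = -8. The negative must be applied to both terms, not just the first. The error treats -(2 + 6) as -2 + 6, which equals 4 instead of -8.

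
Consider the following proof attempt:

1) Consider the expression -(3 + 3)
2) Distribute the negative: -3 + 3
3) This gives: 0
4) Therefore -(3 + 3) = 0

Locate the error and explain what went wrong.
Step 2: Distribute the negative: -3 + 3

Step 2 incorrectly distributes the negative sign. The correct distribution is -(3 + 3) = -3 - 3 = -6. The negative must be applied to both terms, not just the first. The error treats -(3 + 3) as -3 + 3, which equals 0 instead of -6.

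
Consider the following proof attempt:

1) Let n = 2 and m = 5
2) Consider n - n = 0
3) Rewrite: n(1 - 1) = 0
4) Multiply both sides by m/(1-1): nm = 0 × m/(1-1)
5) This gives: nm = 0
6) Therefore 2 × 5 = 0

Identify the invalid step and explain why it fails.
Step 4: Multiply both sides by m/(1-1): nm = 0 × m/(1-1)

Step 4 multiplies both sides by m/(1-1). However, 1-1 = 0, so this is multiplication by m/0, which is undefined. We cannot multiply by an undefined expression.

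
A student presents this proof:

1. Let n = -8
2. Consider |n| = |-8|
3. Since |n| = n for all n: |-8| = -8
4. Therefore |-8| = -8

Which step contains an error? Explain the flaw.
Step 3: Since |n| = n for all n: |-8| = -8

Step 3 incorrectly states that |n| = n for all n. The correct definition is |n| = n when n >= 0, and |n| = -n when n < 0. Since -8 < 0, we have |-8| = -(-8) = 8, not -8.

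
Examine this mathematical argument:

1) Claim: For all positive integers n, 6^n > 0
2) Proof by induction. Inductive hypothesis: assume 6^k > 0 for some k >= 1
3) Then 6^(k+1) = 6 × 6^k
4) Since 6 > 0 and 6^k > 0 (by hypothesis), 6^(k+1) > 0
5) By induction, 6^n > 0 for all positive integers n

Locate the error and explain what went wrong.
Step 5: By induction, 6^n > 0 for all positive integers n

Step 5 concludes the proof by induction, but no base case was ever established. A valid induction proof requires: (1) a base case proving 6^1 > 0, and (2) an inductive step showing IF 6^k > 0 THEN 6^(k+1) > 0. Steps 2-4 correctly establish the inductive step, but without the base case the conclusion in step 5 does not follow.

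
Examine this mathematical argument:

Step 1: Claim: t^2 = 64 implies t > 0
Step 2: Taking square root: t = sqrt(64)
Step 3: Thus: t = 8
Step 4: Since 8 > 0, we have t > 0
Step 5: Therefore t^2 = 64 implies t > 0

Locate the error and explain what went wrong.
Step 2: Taking square root: t = sqrt(64)

Step 2 takes the square root and assumes the positive root only. The equation t^2 = 64 actually has two solutions: t = 8 and t = -8. The proof silently assumes t > 0 without justification, then uses this assumption to conclude t > 0, which is circular. The counterexample t = -8 shows the claim is false.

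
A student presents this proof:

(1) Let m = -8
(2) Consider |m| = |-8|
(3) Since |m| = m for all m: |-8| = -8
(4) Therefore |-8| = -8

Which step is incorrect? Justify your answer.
Step 3: Since |m| = m for all m: |-8| = -8

Step 3 incorrectly states that |m| = m for all m. The correct definition is |m| = m when m >= 0, and |m| = -m when m < 0. Since -8 < 0, we have |-8| = -(-8) = 8, not -8.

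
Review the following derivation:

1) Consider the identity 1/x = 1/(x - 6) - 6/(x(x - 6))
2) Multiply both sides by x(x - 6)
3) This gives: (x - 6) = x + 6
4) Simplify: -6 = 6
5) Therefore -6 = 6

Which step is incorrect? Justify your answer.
Step 3: This gives: (x - 6) = x + 6

Step 3 makes a sign error when clearing denominators. Multiplying -6/(x(x - 6)) by x(x - 6) gives -6, not +6. The correct result is (x - 6) = x - 6, which is trivially true, not (x - 6) = x + 6. (Step 1 is a valid identity: 1/(x - 6) - 6/(x(x - 6)) = (x - 6)/(x(x - 6)) = 1/x.)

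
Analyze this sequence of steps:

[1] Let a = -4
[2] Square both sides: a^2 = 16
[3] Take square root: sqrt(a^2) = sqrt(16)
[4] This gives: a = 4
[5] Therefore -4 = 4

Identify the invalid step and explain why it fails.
Step 4: This gives: a = 4

Step 4 incorrectly states that sqrt(a^2) = a. The correct identity is sqrt(a^2) = |a|. Since a = -4 < 0, we have sqrt(a^2) = |-4| = 4, not a = -4.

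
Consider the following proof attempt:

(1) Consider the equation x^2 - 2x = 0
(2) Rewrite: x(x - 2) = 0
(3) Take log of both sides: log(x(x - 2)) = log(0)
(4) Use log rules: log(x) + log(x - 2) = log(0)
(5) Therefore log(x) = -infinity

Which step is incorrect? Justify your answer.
Step 3: Take log of both sides: log(x(x - 2)) = log(0)

Step 3 takes the logarithm of both sides, resulting in log(0) on the right side. The logarithm is only defined for positive numbers; log(0) is undefined (approaches negative infinity). This operation is invalid.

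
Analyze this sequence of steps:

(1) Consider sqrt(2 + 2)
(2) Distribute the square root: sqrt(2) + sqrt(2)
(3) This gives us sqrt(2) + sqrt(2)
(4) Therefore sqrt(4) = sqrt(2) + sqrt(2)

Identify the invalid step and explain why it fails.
Step 2: Distribute the square root: sqrt(2) + sqrt(2)

Step 2 incorrectly 'distributes' the square root over addition. The square root function does not distribute: sqrt(a + b) ≠ sqrt(a) + sqrt(b). In fact, sqrt(2 + 2) = sqrt(4) ≈ 2.0000, while sqrt(2) + sqrt(2) ≈ 2.8284.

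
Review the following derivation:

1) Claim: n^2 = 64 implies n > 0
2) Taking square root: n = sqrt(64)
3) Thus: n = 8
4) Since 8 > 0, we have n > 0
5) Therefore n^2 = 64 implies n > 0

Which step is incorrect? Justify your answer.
Step 2: Taking square root: n = sqrt(64)

Step 2 takes the square root and assumes the positive root only. The equation n^2 = 64 actually has two solutions: n = 8 and n = -8. The proof silently assumes n > 0 without justification, then uses this assumption to conclude n > 0, which is circular. The counterexample n = -8 shows the claim is false.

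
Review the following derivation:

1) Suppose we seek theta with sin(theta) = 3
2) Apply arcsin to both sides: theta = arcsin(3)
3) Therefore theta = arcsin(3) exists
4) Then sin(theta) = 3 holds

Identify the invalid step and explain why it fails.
Step 2: Apply arcsin to both sides: theta = arcsin(3)

Step 2 applies arcsin to 3. However, arcsin(x) is only defined for x in [-1, 1] because sin(theta) can only produce values in that range. Since |3| > 1, arcsin(3) is undefined. There is no angle whose sine equals 3.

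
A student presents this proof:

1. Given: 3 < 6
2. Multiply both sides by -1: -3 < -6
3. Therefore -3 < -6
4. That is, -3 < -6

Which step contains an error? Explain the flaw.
Step 2: Multiply both sides by -1: -3 < -6

Step 2 multiplies both sides by -1 but fails to reverse the inequality sign. When multiplying (or dividing) an inequality by a negative number, the direction must be reversed. Since 3 < 6, we should get -3 > -6, i.e., -3 > -6.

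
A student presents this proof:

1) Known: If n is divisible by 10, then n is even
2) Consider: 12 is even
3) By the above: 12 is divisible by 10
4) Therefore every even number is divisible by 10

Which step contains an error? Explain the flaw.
Step 3: By the above: 12 is divisible by 10

Step 3 commits the fallacy of affirming the consequent. The known fact 'divisible by 10 → even' does NOT imply 'even → divisible by 10'. That would be the converse, which is false. For example, 12 is even but 12 ÷ 10 = 1.20, which is not an integer.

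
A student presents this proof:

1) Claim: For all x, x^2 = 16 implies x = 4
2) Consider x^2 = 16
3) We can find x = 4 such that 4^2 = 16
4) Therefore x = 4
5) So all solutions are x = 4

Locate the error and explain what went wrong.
Step 4: Therefore x = 4

Step 4 incorrectly concludes that x = 4 is the only solution. The proof shows that x = 4 is A solution (existence), but does not show it is the ONLY solution (uniqueness). In fact, x = -4 is also a solution since (-4)^2 = 16. Finding one solution doesn't prove there are no others.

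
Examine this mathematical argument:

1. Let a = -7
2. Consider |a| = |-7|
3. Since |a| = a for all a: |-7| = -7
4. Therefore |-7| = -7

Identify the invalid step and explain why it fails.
Step 3: Since |a| = a for all a: |-7| = -7

Step 3 incorrectly states that |a| = a for all a. The correct definition is |a| = a when a >= 0, and |a| = -a when a < 0. Since -7 < 0, we have |-7| = -(-7) = 7, not -7.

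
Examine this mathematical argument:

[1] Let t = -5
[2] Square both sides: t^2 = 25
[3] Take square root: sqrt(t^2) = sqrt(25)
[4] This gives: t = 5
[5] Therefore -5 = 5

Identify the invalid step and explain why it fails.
Step 4: This gives: t = 5

Step 4 incorrectly states that sqrt(t^2) = t. The correct identity is sqrt(t^2) = |t|. Since t = -5 < 0, we have sqrt(t^2) = |-5| = 5, not t = -5.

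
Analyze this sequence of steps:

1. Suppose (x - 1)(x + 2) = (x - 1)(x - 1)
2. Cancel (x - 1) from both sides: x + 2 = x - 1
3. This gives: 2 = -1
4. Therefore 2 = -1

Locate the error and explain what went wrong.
Step 2: Cancel (x - 1) from both sides: x + 2 = x - 1

Step 2 cancels (x - 1) from both sides. This is only valid if (x - 1) ≠ 0, i.e., x ≠ 1. When x = 1, both sides equal zero regardless of the other factors. The correct approach requires considering x = 1 as a separate case.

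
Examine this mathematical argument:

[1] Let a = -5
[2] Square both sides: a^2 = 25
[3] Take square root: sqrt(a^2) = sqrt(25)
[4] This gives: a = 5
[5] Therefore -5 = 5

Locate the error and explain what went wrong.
Step 4: This gives: a = 5

Step 4 incorrectly states that sqrt(a^2) = a. The correct identity is sqrt(a^2) = |a|. Since a = -5 < 0, we have sqrt(a^2) = |-5| = 5, not a = -5.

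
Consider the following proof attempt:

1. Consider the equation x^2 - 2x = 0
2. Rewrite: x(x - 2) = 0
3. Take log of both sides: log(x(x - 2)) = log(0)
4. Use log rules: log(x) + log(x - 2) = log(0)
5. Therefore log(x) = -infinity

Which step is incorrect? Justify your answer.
Step 3: Take log of both sides: log(x(x - 2)) = log(0)

Step 3 takes the logarithm of both sides, resulting in log(0) on the right side. The logarithm is only defined for positive numbers; log(0) is undefined (approaches negative infinity). This operation is invalid.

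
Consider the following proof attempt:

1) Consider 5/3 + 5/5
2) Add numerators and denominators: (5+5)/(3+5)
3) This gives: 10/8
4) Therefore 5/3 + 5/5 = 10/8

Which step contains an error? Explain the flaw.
Step 2: Add numerators and denominators: (5+5)/(3+5)

Step 2 incorrectly adds fractions by separately adding numerators and denominators. This is wrong. The correct method requires a common denominator: 5/3 + 5/5 = (5×5 + 5×3)/(3×5) = 40/15 = 8/3. The method used gives 10/8, which is different.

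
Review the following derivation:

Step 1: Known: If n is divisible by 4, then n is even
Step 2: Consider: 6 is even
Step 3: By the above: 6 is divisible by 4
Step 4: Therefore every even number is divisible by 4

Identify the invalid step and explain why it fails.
Step 3: By the above: 6 is divisible by 4

Step 3 commits the fallacy of affirming the consequent. The known fact 'divisible by 4 → even' does NOT imply 'even → divisible by 4'. That would be the converse, which is false. For example, 6 is even but 6 ÷ 4 = 1.50, which is not an integer.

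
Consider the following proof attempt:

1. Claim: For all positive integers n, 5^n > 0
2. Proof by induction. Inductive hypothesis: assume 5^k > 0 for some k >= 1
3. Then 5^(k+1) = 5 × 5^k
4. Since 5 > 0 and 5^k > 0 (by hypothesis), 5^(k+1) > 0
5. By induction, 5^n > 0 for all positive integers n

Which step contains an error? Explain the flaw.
Step 5: By induction, 5^n > 0 for all positive integers n

Step 5 concludes the proof by induction, but no base case was ever established. A valid induction proof requires: (1) a base case proving 5^1 > 0, and (2) an inductive step showing IF 5^k > 0 THEN 5^(k+1) > 0. Steps 2-4 correctly establish the inductive step, but without the base case the conclusion in step 5 does not follow.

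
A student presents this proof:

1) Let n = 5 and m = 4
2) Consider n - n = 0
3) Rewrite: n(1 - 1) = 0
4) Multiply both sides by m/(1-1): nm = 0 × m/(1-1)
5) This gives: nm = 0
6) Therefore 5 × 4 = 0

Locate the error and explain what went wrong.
Step 4: Multiply both sides by m/(1-1): nm = 0 × m/(1-1)

Step 4 multiplies both sides by m/(1-1). However, 1-1 = 0, so this is multiplication by m/0, which is undefined. We cannot multiply by an undefined expression.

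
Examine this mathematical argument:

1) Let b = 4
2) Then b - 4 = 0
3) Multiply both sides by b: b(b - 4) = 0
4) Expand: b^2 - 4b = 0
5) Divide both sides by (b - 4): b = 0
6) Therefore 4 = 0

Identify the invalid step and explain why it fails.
Step 5: Divide both sides by (b - 4): b = 0

Step 5 divides both sides by (b - 4). However, since b = 4, we have (b - 4) = 0. Division by zero is undefined, making this step invalid.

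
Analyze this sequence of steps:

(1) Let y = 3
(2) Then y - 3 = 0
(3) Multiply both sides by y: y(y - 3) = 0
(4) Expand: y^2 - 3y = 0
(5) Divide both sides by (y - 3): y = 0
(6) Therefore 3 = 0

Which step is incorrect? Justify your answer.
Step 5: Divide both sides by (y - 3): y = 0

Step 5 divides both sides by (y - 3). However, since y = 3, we have (y - 3) = 0. Division by zero is undefined, making this step invalid.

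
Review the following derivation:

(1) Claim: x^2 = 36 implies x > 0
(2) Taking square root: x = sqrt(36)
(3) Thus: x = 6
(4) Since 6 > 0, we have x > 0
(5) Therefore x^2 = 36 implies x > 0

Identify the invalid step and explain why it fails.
Step 2: Taking square root: x = sqrt(36)

Step 2 takes the square root and assumes the positive root only. The equation x^2 = 36 actually has two solutions: x = 6 and x = -6. The proof silently assumes x > 0 without justification, then uses this assumption to conclude x > 0, which is circular. The counterexample x = -6 shows the claim is false.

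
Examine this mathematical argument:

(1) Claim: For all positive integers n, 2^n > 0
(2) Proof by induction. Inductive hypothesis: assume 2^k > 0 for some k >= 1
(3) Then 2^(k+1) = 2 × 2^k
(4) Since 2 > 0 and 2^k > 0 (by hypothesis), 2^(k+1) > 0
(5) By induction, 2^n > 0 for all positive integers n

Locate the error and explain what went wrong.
Step 5: By induction, 2^n > 0 for all positive integers n

Step 5 concludes the proof by induction, but no base case was ever established. A valid induction proof requires: (1) a base case proving 2^1 > 0, and (2) an inductive step showing IF 2^k > 0 THEN 2^(k+1) > 0. Steps 2-4 correctly establish the inductive step, but without the base case the conclusion in step 5 does not follow.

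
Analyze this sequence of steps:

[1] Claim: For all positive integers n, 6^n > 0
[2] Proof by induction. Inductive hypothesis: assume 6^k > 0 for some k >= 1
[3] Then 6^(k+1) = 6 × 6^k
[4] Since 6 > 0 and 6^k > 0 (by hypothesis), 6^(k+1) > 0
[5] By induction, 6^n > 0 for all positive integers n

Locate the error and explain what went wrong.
Step 5: By induction, 6^n > 0 for all positive integers n

Step 5 concludes the proof by induction, but no base case was ever established. A valid induction proof requires: (1) a base case proving 6^1 > 0, and (2) an inductive step showing IF 6^k > 0 THEN 6^(k+1) > 0. Steps 2-4 correctly establish the inductive step, but without the base case the conclusion in step 5 does not follow.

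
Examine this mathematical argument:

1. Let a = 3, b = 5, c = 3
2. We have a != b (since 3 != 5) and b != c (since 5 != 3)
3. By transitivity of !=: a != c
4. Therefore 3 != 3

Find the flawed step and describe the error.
Step 3: By transitivity of !=: a != c

Step 3 incorrectly applies transitivity to the '!=' relation. Transitivity states: if a R b and b R c, then a R c. However, '!=' is not transitive. Counterexample: 3 != 5 and 5 != 3, but 3 = 3 (both equal 3). Transitivity holds for relations like <, <=, =, but not for !=.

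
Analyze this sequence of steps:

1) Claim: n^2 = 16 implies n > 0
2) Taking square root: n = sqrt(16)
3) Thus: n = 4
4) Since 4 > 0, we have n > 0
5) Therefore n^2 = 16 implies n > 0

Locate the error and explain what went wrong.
Step 2: Taking square root: n = sqrt(16)

Step 2 takes the square root and assumes the positive root only. The equation n^2 = 16 actually has two solutions: n = 4 and n = -4. The proof silently assumes n > 0 without justification, then uses this assumption to conclude n > 0, which is circular. The counterexample n = -4 shows the claim is false.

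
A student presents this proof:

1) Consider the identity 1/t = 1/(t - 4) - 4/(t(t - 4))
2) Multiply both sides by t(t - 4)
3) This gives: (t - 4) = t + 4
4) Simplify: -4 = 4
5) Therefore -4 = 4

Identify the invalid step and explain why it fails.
Step 3: This gives: (t - 4) = t + 4

Step 3 makes a sign error when clearing denominators. Multiplying -4/(t(t - 4)) by t(t - 4) gives -4, not +4. The correct result is (t - 4) = t - 4, which is trivially true, not (t - 4) = t + 4. (Step 1 is a valid identity: 1/(t - 4) - 4/(t(t - 4)) = (t - 4)/(t(t - 4)) = 1/t.)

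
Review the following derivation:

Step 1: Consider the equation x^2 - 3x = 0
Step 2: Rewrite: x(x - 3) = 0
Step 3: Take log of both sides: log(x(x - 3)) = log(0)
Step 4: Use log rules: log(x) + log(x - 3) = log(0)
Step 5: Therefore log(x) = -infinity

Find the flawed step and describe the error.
Step 3: Take log of both sides: log(x(x - 3)) = log(0)

Step 3 takes the logarithm of both sides, resulting in log(0) on the right side. The logarithm is only defined for positive numbers; log(0) is undefined (approaches negative infinity). This operation is invalid.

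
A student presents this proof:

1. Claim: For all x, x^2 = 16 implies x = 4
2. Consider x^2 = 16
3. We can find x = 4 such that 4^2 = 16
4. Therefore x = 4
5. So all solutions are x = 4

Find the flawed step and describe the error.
Step 4: Therefore x = 4

Step 4 incorrectly concludes that x = 4 is the only solution. The proof shows that x = 4 is A solution (existence), but does not show it is the ONLY solution (uniqueness). In fact, x = -4 is also a solution since (-4)^2 = 16. Finding one solution doesn't prove there are no others.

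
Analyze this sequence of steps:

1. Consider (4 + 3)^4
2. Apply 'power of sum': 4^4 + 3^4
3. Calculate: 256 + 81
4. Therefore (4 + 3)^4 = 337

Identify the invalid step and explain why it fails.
Step 2: Apply 'power of sum': 4^4 + 3^4

Step 2 incorrectly applies a non-existent rule '(a+b)^n = a^n + b^n'. This is false in general. The correct expansion uses the binomial theorem. The actual value is (4 + 3)^4 = 7^4 = 2401, not 337.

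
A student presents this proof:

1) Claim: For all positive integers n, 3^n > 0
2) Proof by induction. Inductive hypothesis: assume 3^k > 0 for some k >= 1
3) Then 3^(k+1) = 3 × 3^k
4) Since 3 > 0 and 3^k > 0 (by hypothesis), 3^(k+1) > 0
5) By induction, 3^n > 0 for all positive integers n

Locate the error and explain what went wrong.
Step 5: By induction, 3^n > 0 for all positive integers n

Step 5 concludes the proof by induction, but no base case was ever established. A valid induction proof requires: (1) a base case proving 3^1 > 0, and (2) an inductive step showing IF 3^k > 0 THEN 3^(k+1) > 0. Steps 2-4 correctly establish the inductive step, but without the base case the conclusion in step 5 does not follow.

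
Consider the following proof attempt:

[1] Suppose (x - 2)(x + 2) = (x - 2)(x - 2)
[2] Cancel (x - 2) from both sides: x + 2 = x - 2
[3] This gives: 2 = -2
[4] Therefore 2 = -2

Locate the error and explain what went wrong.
Step 2: Cancel (x - 2) from both sides: x + 2 = x - 2

Step 2 cancels (x - 2) from both sides. This is only valid if (x - 2) ≠ 0, i.e., x ≠ 2. When x = 2, both sides equal zero regardless of the other factors. The correct approach requires considering x = 2 as a separate case.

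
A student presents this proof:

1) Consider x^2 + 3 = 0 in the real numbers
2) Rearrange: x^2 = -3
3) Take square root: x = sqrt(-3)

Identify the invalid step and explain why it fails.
Step 3: Take square root: x = sqrt(-3)

Step 3 takes the square root of -3, which is negative. In the real number system, the square root of a negative number is undefined. The equation x^2 + 3 = 0 has no real solutions. Square roots of negative numbers only exist in the complex numbers.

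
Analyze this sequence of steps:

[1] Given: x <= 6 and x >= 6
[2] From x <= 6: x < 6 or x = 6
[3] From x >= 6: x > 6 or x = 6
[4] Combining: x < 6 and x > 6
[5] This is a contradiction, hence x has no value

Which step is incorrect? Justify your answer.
Step 4: Combining: x < 6 and x > 6

Step 4 incorrectly combines the conditions. From x <= 6 and x >= 6, the intersection is x = 6. The error treats the 'or' cases as 'and' requirements. The correct conclusion is that x = 6 is the unique solution, not that no solution exists.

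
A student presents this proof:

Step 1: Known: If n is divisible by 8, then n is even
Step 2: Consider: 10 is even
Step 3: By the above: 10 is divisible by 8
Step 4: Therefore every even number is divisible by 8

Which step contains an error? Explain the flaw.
Step 3: By the above: 10 is divisible by 8

Step 3 commits the fallacy of affirming the consequent. The known fact 'divisible by 8 → even' does NOT imply 'even → divisible by 8'. That would be the converse, which is false. For example, 10 is even but 10 ÷ 8 = 1.25, which is not an integer.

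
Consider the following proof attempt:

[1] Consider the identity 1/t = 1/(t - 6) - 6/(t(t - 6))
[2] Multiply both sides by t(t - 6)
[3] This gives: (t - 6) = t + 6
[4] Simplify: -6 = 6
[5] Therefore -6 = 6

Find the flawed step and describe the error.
Step 3: This gives: (t - 6) = t + 6

Step 3 makes a sign error when clearing denominators. Multiplying -6/(t(t - 6)) by t(t - 6) gives -6, not +6. The correct result is (t - 6) = t - 6, which is trivially true, not (t - 6) = t + 6. (Step 1 is a valid identity: 1/(t - 6) - 6/(t(t - 6)) = (t - 6)/(t(t - 6)) = 1/t.)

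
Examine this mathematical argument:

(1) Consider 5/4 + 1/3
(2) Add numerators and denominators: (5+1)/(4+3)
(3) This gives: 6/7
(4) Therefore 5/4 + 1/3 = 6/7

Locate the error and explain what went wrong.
Step 2: Add numerators and denominators: (5+1)/(4+3)

Step 2 incorrectly adds fractions by separately adding numerators and denominators. This is wrong. The correct method requires a common denominator: 5/4 + 1/3 = (5×3 + 1×4)/(4×3) = 19/12 = 19/12. The method used gives 6/7, which is different.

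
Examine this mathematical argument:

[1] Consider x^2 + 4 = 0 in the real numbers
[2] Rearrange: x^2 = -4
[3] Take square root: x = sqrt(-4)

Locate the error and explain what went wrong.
Step 3: Take square root: x = sqrt(-4)

Step 3 takes the square root of -4, which is negative. In the real number system, the square root of a negative number is undefined. The equation x^2 + 4 = 0 has no real solutions. Square roots of negative numbers only exist in the complex numbers.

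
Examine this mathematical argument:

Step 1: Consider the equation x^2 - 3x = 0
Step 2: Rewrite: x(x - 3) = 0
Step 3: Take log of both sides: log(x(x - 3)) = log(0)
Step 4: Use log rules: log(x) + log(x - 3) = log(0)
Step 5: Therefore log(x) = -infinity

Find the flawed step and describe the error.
Step 3: Take log of both sides: log(x(x - 3)) = log(0)

Step 3 takes the logarithm of both sides, resulting in log(0) on the right side. The logarithm is only defined for positive numbers; log(0) is undefined (approaches negative infinity). This operation is invalid.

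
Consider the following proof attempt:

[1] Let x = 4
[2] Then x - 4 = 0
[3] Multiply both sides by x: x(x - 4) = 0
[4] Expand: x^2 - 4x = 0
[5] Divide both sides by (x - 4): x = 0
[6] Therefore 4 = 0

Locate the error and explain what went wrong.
Step 5: Divide both sides by (x - 4): x = 0

Step 5 divides both sides by (x - 4). However, since x = 4, we have (x - 4) = 0. Division by zero is undefined, making this step invalid.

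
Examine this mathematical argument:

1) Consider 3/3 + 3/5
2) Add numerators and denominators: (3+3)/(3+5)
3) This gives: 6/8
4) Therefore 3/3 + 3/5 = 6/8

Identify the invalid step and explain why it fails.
Step 2: Add numerators and denominators: (3+3)/(3+5)

Step 2 incorrectly adds fractions by separately adding numerators and denominators. This is wrong. The correct method requires a common denominator: 3/3 + 3/5 = (3×5 + 3×3)/(3×5) = 24/15 = 8/5. The method used gives 6/8, which is different.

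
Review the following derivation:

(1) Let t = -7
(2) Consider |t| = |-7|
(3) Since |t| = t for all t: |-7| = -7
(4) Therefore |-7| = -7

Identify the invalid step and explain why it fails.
Step 3: Since |t| = t for all t: |-7| = -7

Step 3 incorrectly states that |t| = t for all t. The correct definition is |t| = t when t >= 0, and |t| = -t when t < 0. Since -7 < 0, we have |-7| = -(-7) = 7, not -7.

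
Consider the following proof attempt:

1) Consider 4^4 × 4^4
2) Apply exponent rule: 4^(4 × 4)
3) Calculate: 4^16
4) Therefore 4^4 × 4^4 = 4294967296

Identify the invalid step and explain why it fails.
Step 2: Apply exponent rule: 4^(4 × 4)

Step 2 incorrectly states that a^b × a^c = a^(b×c). The correct rule is a^b × a^c = a^(b+c). The actual value is 4^4 × 4^4 = 4^8 = 65536, not 4^16 = 4294967296.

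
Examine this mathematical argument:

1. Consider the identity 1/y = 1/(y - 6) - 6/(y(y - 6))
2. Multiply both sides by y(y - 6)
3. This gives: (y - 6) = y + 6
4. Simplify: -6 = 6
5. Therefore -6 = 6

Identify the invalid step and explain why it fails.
Step 3: This gives: (y - 6) = y + 6

Step 3 makes a sign error when clearing denominators. Multiplying -6/(y(y - 6)) by y(y - 6) gives -6, not +6. The correct result is (y - 6) = y - 6, which is trivially true, not (y - 6) = y + 6. (Step 1 is a valid identity: 1/(y - 6) - 6/(y(y - 6)) = (y - 6)/(y(y - 6)) = 1/y.)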